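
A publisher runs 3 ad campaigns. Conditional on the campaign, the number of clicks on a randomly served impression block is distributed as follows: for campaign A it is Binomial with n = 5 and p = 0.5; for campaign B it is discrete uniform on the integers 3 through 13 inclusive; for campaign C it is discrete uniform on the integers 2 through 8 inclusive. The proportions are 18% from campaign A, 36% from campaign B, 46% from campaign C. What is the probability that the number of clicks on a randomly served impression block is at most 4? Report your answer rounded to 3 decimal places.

0.437

Conditional on each campaign, P(X ≤ 4): A: 0.96875; B: 0.181818; C: 0.428571.
By total probability, P(X ≤ 4) = 0.18·0.96875 + 0.36·0.181818 + 0.46·0.428571 = 0.436972.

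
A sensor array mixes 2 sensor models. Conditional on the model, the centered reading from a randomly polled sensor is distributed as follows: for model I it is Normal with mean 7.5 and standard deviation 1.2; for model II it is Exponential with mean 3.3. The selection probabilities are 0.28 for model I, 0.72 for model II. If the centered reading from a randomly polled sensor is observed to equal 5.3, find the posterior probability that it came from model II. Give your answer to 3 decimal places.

Likelihoods f(5.3 | ·): I: 0.061926; II: 0.0608111.
Posterior ∝ prior × likelihood. Numerator for II: 0.72·0.0608111 = 0.043784.
Normalizing constant: 0.28·0.061926 + 0.72·0.0608111 = 0.0611233.
P(II | observation) = 0.043784 / 0.0611233 = 0.716323.

0.716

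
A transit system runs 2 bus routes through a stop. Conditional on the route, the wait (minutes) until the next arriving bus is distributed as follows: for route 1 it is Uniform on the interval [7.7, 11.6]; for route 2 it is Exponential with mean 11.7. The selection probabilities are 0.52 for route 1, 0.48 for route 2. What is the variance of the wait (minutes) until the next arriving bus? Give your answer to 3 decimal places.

67.415

Per component, 1: μ=9.65, E[X²]=94.39; 2: μ=11.7, E[X²]=273.78.
E[X] = 0.52·9.65 + 0.48·11.7 = 10.634.
E[X²] = 0.52·94.39 + 0.48·273.78 = 180.497.
Var(X) = E[X²] − (E[X])² = 180.497 − 113.082 = 67.4152.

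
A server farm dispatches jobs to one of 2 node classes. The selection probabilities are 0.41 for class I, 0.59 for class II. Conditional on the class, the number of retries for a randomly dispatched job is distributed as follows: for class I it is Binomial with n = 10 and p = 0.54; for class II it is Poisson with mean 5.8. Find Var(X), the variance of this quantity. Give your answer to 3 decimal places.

Per component, I: μ=5.4, E[X²]=31.644; II: μ=5.8, E[X²]=39.44.
E[X] = 0.41·5.4 + 0.59·5.8 = 5.636.
E[X²] = 0.41·31.644 + 0.59·39.44 = 36.2436.
Var(X) = E[X²] − (E[X])² = 36.2436 − 31.7645 = 4.47914.

4.479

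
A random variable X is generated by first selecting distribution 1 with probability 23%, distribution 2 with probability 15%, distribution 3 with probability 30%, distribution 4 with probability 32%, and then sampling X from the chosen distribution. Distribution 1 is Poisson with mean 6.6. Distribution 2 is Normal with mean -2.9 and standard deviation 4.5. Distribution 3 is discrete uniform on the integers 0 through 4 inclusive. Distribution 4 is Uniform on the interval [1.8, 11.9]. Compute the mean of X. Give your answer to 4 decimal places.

3.8750

Component means — 1: 6.6; 2: -2.9; 3: 2; 4: 6.85.
E[X] = 0.23·6.6 + 0.15·-2.9 + 0.3·2 + 0.32·6.85 = 3.875.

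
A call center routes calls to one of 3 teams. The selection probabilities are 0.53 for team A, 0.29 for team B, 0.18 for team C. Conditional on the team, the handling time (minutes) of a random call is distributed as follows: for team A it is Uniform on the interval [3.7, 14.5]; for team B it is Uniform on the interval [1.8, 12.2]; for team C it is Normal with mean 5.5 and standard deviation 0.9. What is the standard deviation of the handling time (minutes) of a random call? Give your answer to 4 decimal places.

3.1532

Per component, A: μ=9.1, E[X²]=92.53; B: μ=7, E[X²]=58.0133; C: μ=5.5, E[X²]=31.06.
E[X] = 0.53·9.1 + 0.29·7 + 0.18·5.5 = 7.843.
E[X²] = 0.53·92.53 + 0.29·58.0133 + 0.18·31.06 = 71.4556.
Var(X) = E[X²] − (E[X])² = 71.4556 − 61.5126 = 9.94292.
SD(X) = √9.94292 = 3.15324.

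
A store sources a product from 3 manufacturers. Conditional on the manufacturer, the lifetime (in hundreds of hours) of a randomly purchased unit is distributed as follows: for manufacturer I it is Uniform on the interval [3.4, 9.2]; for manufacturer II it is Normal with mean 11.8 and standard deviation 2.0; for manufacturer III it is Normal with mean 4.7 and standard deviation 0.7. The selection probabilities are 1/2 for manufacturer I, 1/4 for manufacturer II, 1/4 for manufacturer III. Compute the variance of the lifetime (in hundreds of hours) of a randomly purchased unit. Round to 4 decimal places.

Per component, I: μ=6.3, E[X²]=42.4933; II: μ=11.8, E[X²]=143.24; III: μ=4.7, E[X²]=22.58.
E[X] = 0.5·6.3 + 0.25·11.8 + 0.25·4.7 = 7.275.
E[X²] = 0.5·42.4933 + 0.25·143.24 + 0.25·22.58 = 62.7017.
Var(X) = E[X²] − (E[X])² = 62.7017 − 52.9256 = 9.77604.

9.7760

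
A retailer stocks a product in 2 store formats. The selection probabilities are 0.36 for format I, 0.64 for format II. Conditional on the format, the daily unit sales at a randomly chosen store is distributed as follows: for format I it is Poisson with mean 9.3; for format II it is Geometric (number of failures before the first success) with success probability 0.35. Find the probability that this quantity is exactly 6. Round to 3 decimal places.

Conditional on each format, P(X = 6): I: 0.0821536; II: 0.0263966.
By total probability, P(X = 6) = 0.36·0.0821536 + 0.64·0.0263966 = 0.0464691.

0.046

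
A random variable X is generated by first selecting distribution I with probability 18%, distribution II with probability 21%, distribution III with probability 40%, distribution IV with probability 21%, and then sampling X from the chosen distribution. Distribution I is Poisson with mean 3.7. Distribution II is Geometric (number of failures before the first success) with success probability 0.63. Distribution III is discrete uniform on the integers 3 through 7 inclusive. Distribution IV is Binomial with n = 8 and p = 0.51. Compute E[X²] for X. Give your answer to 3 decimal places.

For each component E[X²] = Var + (mean)², giving I: 17.39; II: 1.27715; III: 27; IV: 18.6456.
Overall E[X²] = 0.18·17.39 + 0.21·1.27715 + 0.4·27 + 0.21·18.6456 = 18.114.

18.114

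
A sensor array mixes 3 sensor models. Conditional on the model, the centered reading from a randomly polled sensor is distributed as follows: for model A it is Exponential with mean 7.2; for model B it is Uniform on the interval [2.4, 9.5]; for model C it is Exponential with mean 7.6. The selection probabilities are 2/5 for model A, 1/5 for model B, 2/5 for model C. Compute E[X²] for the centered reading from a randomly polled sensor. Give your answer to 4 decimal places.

95.6007

For each component E[X²] = Var + (mean)², giving A: 103.68; B: 39.6033; C: 115.52.
Overall E[X²] = 0.4·103.68 + 0.2·39.6033 + 0.4·115.52 = 95.6007.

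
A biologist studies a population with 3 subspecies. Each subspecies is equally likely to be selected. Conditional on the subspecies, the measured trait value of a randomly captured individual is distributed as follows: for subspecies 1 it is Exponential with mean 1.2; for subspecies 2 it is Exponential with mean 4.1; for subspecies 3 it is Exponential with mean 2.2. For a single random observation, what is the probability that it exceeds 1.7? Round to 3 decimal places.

0.455

Conditional on each subspecies, P(X > 1.7): 1: 0.242521; 2: 0.660582; 3: 0.461752.
By total probability, P(X > 1.7) = 0.333333·0.242521 + 0.333333·0.660582 + 0.333333·0.461752 = 0.454952.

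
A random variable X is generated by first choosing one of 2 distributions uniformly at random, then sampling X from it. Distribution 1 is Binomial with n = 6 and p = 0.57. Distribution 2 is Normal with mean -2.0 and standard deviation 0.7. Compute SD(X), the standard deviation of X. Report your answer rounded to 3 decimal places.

Per component, 1: μ=3.42, E[X²]=13.167; 2: μ=-2, E[X²]=4.49.
E[X] = 0.5·3.42 + 0.5·-2 = 0.71.
E[X²] = 0.5·13.167 + 0.5·4.49 = 8.8285.
Var(X) = E[X²] − (E[X])² = 8.8285 − 0.5041 = 8.3244.
SD(X) = √8.3244 = 2.8852.

2.885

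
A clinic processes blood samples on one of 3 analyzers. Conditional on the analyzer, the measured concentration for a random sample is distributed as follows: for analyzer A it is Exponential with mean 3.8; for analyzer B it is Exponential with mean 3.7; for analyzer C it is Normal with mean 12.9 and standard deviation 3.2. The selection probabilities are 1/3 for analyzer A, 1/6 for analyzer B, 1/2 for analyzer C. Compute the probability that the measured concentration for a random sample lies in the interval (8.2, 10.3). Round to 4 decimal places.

0.0929

Conditional on each analyzer, P(8.2 < X < 10.3): A: 0.0490664; B: 0.0472166; C: 0.137302.
By total probability, P(8.2 < X < 10.3) = 0.333333·0.0490664 + 0.166667·0.0472166 + 0.5·0.137302 = 0.0928759.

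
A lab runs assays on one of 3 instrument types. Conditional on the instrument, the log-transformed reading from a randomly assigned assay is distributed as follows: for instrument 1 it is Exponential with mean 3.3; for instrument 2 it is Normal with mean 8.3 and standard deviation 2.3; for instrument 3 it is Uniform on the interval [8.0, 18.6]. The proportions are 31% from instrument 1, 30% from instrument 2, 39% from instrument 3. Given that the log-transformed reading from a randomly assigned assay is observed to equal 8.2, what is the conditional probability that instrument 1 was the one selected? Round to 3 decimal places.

Likelihoods f(8.2 | ·): 1: 0.025254; 2: 0.173289; 3: 0.0943396.
Posterior ∝ prior × likelihood. Numerator for 1: 0.31·0.025254 = 0.00782874.
Normalizing constant: 0.31·0.025254 + 0.3·0.173289 + 0.39·0.0943396 = 0.096608.
P(1 | observation) = 0.00782874 / 0.096608 = 0.0810361.

0.081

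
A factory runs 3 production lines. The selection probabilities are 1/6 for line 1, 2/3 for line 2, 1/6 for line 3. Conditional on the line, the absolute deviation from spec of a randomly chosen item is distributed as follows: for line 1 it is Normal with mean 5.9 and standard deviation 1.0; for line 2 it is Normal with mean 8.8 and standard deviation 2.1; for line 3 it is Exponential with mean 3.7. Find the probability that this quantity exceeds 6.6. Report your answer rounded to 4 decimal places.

0.6367

Conditional on each line, P(X > 6.6): 1: 0.241964; 2: 0.852593; 3: 0.168001.
By total probability, P(X > 6.6) = 0.166667·0.241964 + 0.666667·0.852593 + 0.166667·0.168001 = 0.636723.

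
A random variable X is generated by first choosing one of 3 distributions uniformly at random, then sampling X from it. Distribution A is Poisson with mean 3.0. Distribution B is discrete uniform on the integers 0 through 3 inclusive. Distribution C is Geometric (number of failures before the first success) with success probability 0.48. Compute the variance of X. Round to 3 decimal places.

2.846

Per component, A: μ=3, E[X²]=12; B: μ=1.5, E[X²]=3.5; C: μ=1.08333, E[X²]=3.43056.
E[X] = 0.333333·3 + 0.333333·1.5 + 0.333333·1.08333 = 1.86111.
E[X²] = 0.333333·12 + 0.333333·3.5 + 0.333333·3.43056 = 6.31019.
Var(X) = E[X²] − (E[X])² = 6.31019 − 3.46373 = 2.84645.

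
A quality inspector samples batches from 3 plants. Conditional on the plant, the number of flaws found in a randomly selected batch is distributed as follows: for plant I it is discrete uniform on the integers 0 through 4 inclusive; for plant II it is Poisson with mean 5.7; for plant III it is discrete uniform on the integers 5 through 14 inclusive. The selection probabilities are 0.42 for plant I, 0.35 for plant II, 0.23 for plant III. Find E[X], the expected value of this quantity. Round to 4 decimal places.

Component means — I: 2; II: 5.7; III: 9.5.
E[X] = 0.42·2 + 0.35·5.7 + 0.23·9.5 = 5.02.

5.0200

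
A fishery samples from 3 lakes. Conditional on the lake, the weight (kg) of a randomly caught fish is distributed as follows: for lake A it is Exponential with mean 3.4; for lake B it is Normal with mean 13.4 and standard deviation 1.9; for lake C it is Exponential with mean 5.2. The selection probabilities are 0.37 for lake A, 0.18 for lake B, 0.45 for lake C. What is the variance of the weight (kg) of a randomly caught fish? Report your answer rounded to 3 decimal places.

Per component, A: μ=3.4, E[X²]=23.12; B: μ=13.4, E[X²]=183.17; C: μ=5.2, E[X²]=54.08.
E[X] = 0.37·3.4 + 0.18·13.4 + 0.45·5.2 = 6.01.
E[X²] = 0.37·23.12 + 0.18·183.17 + 0.45·54.08 = 65.861.
Var(X) = E[X²] − (E[X])² = 65.861 − 36.1201 = 29.7409.

29.741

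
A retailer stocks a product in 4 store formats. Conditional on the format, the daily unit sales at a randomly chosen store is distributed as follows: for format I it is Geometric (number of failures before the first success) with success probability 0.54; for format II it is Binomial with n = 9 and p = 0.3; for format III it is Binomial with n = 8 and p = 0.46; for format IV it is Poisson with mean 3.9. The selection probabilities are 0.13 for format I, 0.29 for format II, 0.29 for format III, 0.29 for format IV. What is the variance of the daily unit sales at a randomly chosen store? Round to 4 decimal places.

Per component, I: μ=0.851852, E[X²]=2.30316; II: μ=2.7, E[X²]=9.18; III: μ=3.68, E[X²]=15.5296; IV: μ=3.9, E[X²]=19.11.
E[X] = 0.13·0.851852 + 0.29·2.7 + 0.29·3.68 + 0.29·3.9 = 3.09194.
E[X²] = 0.13·2.30316 + 0.29·9.18 + 0.29·15.5296 + 0.29·19.11 = 13.0071.
Var(X) = E[X²] − (E[X])² = 13.0071 − 9.5601 = 3.447.

3.4470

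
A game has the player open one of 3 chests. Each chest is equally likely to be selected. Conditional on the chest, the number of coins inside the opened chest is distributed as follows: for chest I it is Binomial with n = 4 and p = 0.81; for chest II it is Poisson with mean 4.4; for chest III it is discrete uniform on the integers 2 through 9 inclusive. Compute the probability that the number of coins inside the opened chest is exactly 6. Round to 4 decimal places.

0.0829

Conditional on each chest, P(X = 6): I: 0; II: 0.123734; III: 0.125.
By total probability, P(X = 6) = 0.333333·0 + 0.333333·0.123734 + 0.333333·0.125 = 0.0829112.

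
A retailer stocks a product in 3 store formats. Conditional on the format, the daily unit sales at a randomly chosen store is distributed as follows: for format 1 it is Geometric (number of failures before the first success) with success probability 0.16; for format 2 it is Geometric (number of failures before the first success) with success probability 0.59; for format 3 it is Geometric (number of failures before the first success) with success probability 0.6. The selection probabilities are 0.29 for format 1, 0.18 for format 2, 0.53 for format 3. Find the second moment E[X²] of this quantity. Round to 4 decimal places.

For each component E[X²] = Var + (mean)², giving 1: 60.375; 2: 1.66073; 3: 1.55556.
Overall E[X²] = 0.29·60.375 + 0.18·1.66073 + 0.53·1.55556 = 18.6321.

18.6321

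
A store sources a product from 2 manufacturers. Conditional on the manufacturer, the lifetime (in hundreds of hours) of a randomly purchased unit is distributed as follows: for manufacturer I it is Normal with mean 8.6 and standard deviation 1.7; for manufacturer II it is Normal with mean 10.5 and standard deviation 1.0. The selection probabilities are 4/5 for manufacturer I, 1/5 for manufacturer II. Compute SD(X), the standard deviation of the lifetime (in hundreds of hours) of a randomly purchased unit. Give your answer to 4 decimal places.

Per component, I: μ=8.6, E[X²]=76.85; II: μ=10.5, E[X²]=111.25.
E[X] = 0.8·8.6 + 0.2·10.5 = 8.98.
E[X²] = 0.8·76.85 + 0.2·111.25 = 83.73.
Var(X) = E[X²] − (E[X])² = 83.73 − 80.6404 = 3.0896.
SD(X) = √3.0896 = 1.75773.

1.7577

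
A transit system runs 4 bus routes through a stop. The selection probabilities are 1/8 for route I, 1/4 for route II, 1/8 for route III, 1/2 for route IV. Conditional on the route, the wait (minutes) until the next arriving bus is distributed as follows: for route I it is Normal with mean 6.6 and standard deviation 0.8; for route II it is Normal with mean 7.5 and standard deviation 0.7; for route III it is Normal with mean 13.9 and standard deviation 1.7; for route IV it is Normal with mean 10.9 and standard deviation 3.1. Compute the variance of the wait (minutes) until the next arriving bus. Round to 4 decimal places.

10.6698

Per component, I: μ=6.6, E[X²]=44.2; II: μ=7.5, E[X²]=56.74; III: μ=13.9, E[X²]=196.1; IV: μ=10.9, E[X²]=128.42.
E[X] = 0.125·6.6 + 0.25·7.5 + 0.125·13.9 + 0.5·10.9 = 9.8875.
E[X²] = 0.125·44.2 + 0.25·56.74 + 0.125·196.1 + 0.5·128.42 = 108.433.
Var(X) = E[X²] − (E[X])² = 108.433 − 97.7627 = 10.6698.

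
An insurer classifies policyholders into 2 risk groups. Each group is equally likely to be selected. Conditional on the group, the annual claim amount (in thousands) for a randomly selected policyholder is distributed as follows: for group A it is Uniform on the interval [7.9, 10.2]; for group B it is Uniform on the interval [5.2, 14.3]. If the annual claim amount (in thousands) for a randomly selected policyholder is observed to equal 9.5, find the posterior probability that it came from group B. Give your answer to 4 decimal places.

0.2018

Likelihoods f(9.5 | ·): A: 0.434783; B: 0.10989.
Posterior ∝ prior × likelihood. Numerator for B: 0.5·0.10989 = 0.0549451.
Normalizing constant: 0.5·0.434783 + 0.5·0.10989 = 0.272336.
P(B | observation) = 0.0549451 / 0.272336 = 0.201754.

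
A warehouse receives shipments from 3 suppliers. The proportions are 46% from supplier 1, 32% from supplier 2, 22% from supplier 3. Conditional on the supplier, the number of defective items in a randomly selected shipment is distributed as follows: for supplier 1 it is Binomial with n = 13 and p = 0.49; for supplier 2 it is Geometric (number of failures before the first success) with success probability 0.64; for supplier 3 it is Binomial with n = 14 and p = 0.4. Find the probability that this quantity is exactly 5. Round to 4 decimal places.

Conditional on each supplier, P(X = 5): 1: 0.166387; 2: 0.00386984; 3: 0.206598.
By total probability, P(X = 5) = 0.46·0.166387 + 0.32·0.00386984 + 0.22·0.206598 = 0.123228.

0.1232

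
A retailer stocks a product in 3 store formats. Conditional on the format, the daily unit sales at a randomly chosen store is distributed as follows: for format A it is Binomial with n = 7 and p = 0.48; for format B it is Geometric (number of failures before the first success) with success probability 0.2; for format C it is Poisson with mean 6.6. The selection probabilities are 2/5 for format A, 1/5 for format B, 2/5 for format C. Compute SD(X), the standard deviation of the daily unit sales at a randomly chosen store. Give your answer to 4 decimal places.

Per component, A: μ=3.36, E[X²]=13.0368; B: μ=4, E[X²]=36; C: μ=6.6, E[X²]=50.16.
E[X] = 0.4·3.36 + 0.2·4 + 0.4·6.6 = 4.784.
E[X²] = 0.4·13.0368 + 0.2·36 + 0.4·50.16 = 32.4787.
Var(X) = E[X²] − (E[X])² = 32.4787 − 22.8867 = 9.59206.
SD(X) = √9.59206 = 3.09711.

3.0971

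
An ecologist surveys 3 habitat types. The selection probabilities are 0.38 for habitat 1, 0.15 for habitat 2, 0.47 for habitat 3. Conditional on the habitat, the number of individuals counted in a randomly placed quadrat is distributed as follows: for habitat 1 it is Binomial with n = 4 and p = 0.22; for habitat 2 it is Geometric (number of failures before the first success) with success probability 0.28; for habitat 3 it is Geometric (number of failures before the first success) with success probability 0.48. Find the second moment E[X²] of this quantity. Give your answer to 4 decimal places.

For each component E[X²] = Var + (mean)², giving 1: 1.4608; 2: 15.7959; 3: 3.43056.
Overall E[X²] = 0.38·1.4608 + 0.15·15.7959 + 0.47·3.43056 = 4.53685.

4.5369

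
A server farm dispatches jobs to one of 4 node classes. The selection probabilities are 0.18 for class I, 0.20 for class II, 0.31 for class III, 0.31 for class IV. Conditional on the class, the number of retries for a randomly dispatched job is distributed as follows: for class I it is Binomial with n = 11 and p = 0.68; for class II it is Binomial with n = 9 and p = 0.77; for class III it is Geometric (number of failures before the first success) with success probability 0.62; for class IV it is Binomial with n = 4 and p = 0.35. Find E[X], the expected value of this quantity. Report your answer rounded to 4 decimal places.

3.3564

Component means — I: 7.48; II: 6.93; III: 0.612903; IV: 1.4.
E[X] = 0.18·7.48 + 0.2·6.93 + 0.31·0.612903 + 0.31·1.4 = 3.3564.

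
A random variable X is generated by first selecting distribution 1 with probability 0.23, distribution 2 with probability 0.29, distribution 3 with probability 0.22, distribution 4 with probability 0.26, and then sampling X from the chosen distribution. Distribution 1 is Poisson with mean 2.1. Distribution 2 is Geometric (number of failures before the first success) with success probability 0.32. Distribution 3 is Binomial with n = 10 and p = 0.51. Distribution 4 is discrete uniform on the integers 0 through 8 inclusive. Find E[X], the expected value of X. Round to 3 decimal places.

Component means — 1: 2.1; 2: 2.125; 3: 5.1; 4: 4.
E[X] = 0.23·2.1 + 0.29·2.125 + 0.22·5.1 + 0.26·4 = 3.26125.

3.261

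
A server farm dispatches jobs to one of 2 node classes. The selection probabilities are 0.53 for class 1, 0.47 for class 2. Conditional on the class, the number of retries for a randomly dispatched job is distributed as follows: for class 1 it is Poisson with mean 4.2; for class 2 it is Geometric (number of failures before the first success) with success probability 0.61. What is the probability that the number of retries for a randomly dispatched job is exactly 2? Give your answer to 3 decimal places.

0.114

Conditional on each class, P(X = 2): 1: 0.132261; 2: 0.092781.
By total probability, P(X = 2) = 0.53·0.132261 + 0.47·0.092781 = 0.113705.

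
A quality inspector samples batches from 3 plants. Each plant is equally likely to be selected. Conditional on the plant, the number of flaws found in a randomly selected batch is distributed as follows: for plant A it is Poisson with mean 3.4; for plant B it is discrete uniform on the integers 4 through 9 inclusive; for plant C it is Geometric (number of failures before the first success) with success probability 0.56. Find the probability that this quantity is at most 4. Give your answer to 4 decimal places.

0.6315

Conditional on each plant, P(X ≤ 4): A: 0.744182; B: 0.166667; C: 0.983508.
By total probability, P(X ≤ 4) = 0.333333·0.744182 + 0.333333·0.166667 + 0.333333·0.983508 = 0.631452.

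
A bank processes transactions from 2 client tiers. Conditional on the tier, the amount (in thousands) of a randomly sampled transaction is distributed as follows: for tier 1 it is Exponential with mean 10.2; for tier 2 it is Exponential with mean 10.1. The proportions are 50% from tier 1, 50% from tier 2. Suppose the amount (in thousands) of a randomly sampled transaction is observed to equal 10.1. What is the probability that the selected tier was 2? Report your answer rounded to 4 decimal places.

0.5000

Likelihoods f(10.1 | ·): 1: 0.0364219; 2: 0.0364237.
Posterior ∝ prior × likelihood. Numerator for 2: 0.5·0.0364237 = 0.0182119.
Normalizing constant: 0.5·0.0364219 + 0.5·0.0364237 = 0.0364228.
P(2 | observation) = 0.0182119 / 0.0364228 = 0.500012.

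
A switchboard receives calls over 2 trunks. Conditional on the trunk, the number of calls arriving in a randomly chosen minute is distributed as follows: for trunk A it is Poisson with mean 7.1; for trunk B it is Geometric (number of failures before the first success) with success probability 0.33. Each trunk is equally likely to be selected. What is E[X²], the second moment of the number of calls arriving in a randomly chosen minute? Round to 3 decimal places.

33.892

For each component E[X²] = Var + (mean)², giving A: 57.51; B: 10.2746.
Overall E[X²] = 0.5·57.51 + 0.5·10.2746 = 33.8923.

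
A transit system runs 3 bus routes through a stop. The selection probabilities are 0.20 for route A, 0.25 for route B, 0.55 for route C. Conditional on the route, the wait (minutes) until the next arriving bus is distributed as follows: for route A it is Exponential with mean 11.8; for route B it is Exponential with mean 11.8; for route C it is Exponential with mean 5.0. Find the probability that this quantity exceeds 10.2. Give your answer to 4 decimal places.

Conditional on each route, P(X > 10.2): A: 0.421301; B: 0.421301; C: 0.130029.
By total probability, P(X > 10.2) = 0.2·0.421301 + 0.25·0.421301 + 0.55·0.130029 = 0.261101.

0.2611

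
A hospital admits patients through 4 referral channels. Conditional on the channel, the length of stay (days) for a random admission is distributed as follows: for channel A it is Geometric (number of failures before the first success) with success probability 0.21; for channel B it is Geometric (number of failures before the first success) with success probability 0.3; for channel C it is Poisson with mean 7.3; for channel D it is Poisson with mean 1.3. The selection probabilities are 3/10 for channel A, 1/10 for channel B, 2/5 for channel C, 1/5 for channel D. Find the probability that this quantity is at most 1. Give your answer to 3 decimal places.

Conditional on each channel, P(X ≤ 1): A: 0.3759; B: 0.51; C: 0.00560697; D: 0.626823.
By total probability, P(X ≤ 1) = 0.3·0.3759 + 0.1·0.51 + 0.4·0.00560697 + 0.2·0.626823 = 0.291377.

0.291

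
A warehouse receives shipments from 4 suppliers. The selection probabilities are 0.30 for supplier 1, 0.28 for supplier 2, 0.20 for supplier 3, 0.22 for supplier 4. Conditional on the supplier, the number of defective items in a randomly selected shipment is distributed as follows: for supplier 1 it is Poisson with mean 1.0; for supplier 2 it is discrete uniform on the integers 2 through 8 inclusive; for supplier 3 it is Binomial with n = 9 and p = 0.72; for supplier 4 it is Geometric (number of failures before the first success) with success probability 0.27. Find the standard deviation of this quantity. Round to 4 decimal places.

Per component, 1: μ=1, E[X²]=2; 2: μ=5, E[X²]=29; 3: μ=6.48, E[X²]=43.8048; 4: μ=2.7037, E[X²]=17.3237.
E[X] = 0.3·1 + 0.28·5 + 0.2·6.48 + 0.22·2.7037 = 3.59081.
E[X²] = 0.3·2 + 0.28·29 + 0.2·43.8048 + 0.22·17.3237 = 21.2922.
Var(X) = E[X²] − (E[X])² = 21.2922 − 12.894 = 8.39823.
SD(X) = √8.39823 = 2.89797.

2.8980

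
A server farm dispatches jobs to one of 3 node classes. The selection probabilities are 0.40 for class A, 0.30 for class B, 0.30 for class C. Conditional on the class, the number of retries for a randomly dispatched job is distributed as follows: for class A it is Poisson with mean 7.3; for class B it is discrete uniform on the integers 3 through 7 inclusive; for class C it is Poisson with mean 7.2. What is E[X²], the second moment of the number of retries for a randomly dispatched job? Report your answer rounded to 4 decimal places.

50.0480

For each component E[X²] = Var + (mean)², giving A: 60.59; B: 27; C: 59.04.
Overall E[X²] = 0.4·60.59 + 0.3·27 + 0.3·59.04 = 50.048.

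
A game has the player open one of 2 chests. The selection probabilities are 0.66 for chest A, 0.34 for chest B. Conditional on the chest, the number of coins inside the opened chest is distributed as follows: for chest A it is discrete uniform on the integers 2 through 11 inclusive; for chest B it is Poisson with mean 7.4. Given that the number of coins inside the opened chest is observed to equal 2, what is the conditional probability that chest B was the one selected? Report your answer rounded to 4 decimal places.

Likelihoods P(X=2 | ·): A: 0.1; B: 0.0167361.
Posterior ∝ prior × likelihood. Numerator for B: 0.34·0.0167361 = 0.00569027.
Normalizing constant: 0.66·0.1 + 0.34·0.0167361 = 0.0716903.
P(B | observation) = 0.00569027 / 0.0716903 = 0.079373.

0.0794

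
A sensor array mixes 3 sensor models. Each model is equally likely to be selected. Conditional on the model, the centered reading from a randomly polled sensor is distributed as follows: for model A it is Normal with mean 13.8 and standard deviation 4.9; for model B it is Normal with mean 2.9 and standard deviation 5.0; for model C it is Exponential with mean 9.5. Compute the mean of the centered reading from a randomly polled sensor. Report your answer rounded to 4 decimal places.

8.7333

Component means — A: 13.8; B: 2.9; C: 9.5.
E[X] = 0.333333·13.8 + 0.333333·2.9 + 0.333333·9.5 = 8.73333.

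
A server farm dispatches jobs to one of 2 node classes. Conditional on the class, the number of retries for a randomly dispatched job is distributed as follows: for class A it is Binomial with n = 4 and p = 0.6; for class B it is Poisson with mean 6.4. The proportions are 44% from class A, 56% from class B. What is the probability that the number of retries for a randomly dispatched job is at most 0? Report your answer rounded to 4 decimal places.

Conditional on each class, P(X ≤ 0): A: 0.0256; B: 0.00166156.
By total probability, P(X ≤ 0) = 0.44·0.0256 + 0.56·0.00166156 = 0.0121945.

0.0122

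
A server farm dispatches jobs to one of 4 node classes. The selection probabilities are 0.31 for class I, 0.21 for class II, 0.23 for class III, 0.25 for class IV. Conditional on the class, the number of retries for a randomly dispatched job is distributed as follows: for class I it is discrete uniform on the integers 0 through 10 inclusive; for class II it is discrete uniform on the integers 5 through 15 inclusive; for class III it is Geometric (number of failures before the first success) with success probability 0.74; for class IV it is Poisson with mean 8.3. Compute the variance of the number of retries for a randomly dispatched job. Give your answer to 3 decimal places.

Per component, I: μ=5, E[X²]=35; II: μ=10, E[X²]=110; III: μ=0.351351, E[X²]=0.598247; IV: μ=8.3, E[X²]=77.19.
E[X] = 0.31·5 + 0.21·10 + 0.23·0.351351 + 0.25·8.3 = 5.80581.
E[X²] = 0.31·35 + 0.21·110 + 0.23·0.598247 + 0.25·77.19 = 53.3851.
Var(X) = E[X²] − (E[X])² = 53.3851 − 33.7074 = 19.6777.

19.678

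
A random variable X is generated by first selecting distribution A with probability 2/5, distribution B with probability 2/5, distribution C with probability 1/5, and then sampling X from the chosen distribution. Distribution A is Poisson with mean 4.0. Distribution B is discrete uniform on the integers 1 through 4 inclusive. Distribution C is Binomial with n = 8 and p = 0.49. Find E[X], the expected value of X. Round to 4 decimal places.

Component means — A: 4; B: 2.5; C: 3.92.
E[X] = 0.4·4 + 0.4·2.5 + 0.2·3.92 = 3.384.

3.3840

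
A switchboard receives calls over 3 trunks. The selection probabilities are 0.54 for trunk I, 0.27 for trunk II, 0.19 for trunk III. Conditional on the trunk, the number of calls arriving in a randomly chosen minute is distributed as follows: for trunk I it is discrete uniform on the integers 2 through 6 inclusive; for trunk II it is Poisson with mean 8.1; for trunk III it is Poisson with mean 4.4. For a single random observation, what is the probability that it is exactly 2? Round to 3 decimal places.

0.133

Conditional on each trunk, P(X = 2): I: 0.2; II: 0.0099576; III: 0.118845.
By total probability, P(X = 2) = 0.54·0.2 + 0.27·0.0099576 + 0.19·0.118845 = 0.133269.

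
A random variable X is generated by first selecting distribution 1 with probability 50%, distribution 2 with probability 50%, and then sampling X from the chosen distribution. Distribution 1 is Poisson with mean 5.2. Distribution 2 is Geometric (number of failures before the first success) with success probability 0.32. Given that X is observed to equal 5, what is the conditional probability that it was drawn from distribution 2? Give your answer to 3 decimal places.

Likelihoods P(X=5 | ·): 1: 0.174785; 2: 0.0465259.
Posterior ∝ prior × likelihood. Numerator for 2: 0.5·0.0465259 = 0.0232629.
Normalizing constant: 0.5·0.174785 + 0.5·0.0465259 = 0.110655.
P(2 | observation) = 0.0232629 / 0.110655 = 0.210229.

0.210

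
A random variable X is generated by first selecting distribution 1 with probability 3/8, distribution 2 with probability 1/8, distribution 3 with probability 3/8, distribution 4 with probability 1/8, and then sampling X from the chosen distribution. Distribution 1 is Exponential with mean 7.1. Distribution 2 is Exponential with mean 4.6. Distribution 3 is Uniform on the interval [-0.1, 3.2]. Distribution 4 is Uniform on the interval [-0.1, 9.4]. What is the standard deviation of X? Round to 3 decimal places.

Per component, 1: μ=7.1, E[X²]=100.82; 2: μ=4.6, E[X²]=42.32; 3: μ=1.55, E[X²]=3.31; 4: μ=4.65, E[X²]=29.1433.
E[X] = 0.375·7.1 + 0.125·4.6 + 0.375·1.55 + 0.125·4.65 = 4.4.
E[X²] = 0.375·100.82 + 0.125·42.32 + 0.375·3.31 + 0.125·29.1433 = 47.9817.
Var(X) = E[X²] − (E[X])² = 47.9817 − 19.36 = 28.6217.
SD(X) = √28.6217 = 5.34992.

5.350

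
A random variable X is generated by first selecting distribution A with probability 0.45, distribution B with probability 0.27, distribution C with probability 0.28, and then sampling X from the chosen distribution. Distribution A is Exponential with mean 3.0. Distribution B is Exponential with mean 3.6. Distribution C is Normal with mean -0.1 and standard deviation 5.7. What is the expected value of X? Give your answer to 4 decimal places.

2.2940

Component means — A: 3; B: 3.6; C: -0.1.
E[X] = 0.45·3 + 0.27·3.6 + 0.28·-0.1 = 2.294.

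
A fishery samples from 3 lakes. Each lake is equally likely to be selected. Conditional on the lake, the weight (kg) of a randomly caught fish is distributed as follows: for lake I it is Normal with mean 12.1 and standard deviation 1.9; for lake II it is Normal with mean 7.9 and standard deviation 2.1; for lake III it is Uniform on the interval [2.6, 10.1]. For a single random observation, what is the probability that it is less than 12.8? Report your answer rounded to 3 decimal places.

0.878

Conditional on each lake, P(X < 12.8): I: 0.64372; II: 0.990185; III: 1.
By total probability, P(X < 12.8) = 0.333333·0.64372 + 0.333333·0.990185 + 0.333333·1 = 0.877968.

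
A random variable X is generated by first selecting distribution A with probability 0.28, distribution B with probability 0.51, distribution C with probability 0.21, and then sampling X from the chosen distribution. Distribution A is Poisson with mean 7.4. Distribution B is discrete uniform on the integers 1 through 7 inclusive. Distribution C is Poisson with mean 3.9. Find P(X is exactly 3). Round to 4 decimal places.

0.1264

Conditional on each component, P(X = 3): A: 0.0412824; B: 0.142857; C: 0.200122.
By total probability, P(X = 3) = 0.28·0.0412824 + 0.51·0.142857 + 0.21·0.200122 = 0.126442.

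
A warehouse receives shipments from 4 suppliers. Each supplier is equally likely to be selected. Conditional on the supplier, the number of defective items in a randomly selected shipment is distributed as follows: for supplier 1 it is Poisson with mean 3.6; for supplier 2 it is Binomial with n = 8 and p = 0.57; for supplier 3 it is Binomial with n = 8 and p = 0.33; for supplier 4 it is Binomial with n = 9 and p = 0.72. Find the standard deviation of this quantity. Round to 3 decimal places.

Per component, 1: μ=3.6, E[X²]=16.56; 2: μ=4.56, E[X²]=22.7544; 3: μ=2.64, E[X²]=8.7384; 4: μ=6.48, E[X²]=43.8048.
E[X] = 0.25·3.6 + 0.25·4.56 + 0.25·2.64 + 0.25·6.48 = 4.32.
E[X²] = 0.25·16.56 + 0.25·22.7544 + 0.25·8.7384 + 0.25·43.8048 = 22.9644.
Var(X) = E[X²] − (E[X])² = 22.9644 − 18.6624 = 4.302.
SD(X) = √4.302 = 2.07413.

2.074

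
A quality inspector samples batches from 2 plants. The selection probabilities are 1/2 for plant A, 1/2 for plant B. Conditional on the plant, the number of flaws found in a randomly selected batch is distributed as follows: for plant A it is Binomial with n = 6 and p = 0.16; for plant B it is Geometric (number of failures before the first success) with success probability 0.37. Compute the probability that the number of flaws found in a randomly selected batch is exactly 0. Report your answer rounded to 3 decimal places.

Conditional on each plant, P(X = 0): A: 0.351298; B: 0.37.
By total probability, P(X = 0) = 0.5·0.351298 + 0.5·0.37 = 0.360649.

0.361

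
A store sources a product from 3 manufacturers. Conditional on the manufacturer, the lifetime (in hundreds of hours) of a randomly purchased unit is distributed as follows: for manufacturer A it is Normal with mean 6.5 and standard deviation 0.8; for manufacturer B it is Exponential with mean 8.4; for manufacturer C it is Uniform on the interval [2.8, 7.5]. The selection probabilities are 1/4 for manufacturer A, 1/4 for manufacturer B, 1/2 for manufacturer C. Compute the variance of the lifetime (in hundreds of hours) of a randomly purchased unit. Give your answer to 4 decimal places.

20.4942

Per component, A: μ=6.5, E[X²]=42.89; B: μ=8.4, E[X²]=141.12; C: μ=5.15, E[X²]=28.3633.
E[X] = 0.25·6.5 + 0.25·8.4 + 0.5·5.15 = 6.3.
E[X²] = 0.25·42.89 + 0.25·141.12 + 0.5·28.3633 = 60.1842.
Var(X) = E[X²] − (E[X])² = 60.1842 − 39.69 = 20.4942.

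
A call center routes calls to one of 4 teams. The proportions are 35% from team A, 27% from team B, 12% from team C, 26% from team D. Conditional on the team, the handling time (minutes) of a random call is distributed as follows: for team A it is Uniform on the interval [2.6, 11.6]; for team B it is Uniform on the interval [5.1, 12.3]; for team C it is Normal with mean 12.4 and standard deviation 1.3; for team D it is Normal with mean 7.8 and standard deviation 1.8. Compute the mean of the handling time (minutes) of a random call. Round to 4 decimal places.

Component means — A: 7.1; B: 8.7; C: 12.4; D: 7.8.
E[X] = 0.35·7.1 + 0.27·8.7 + 0.12·12.4 + 0.26·7.8 = 8.35.

8.3500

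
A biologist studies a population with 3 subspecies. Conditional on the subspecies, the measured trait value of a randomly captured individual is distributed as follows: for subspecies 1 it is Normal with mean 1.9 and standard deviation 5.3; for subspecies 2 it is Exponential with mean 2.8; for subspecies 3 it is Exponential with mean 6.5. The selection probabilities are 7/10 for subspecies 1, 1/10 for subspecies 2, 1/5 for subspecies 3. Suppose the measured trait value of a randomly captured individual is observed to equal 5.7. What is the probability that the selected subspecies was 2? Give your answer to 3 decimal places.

0.080

Likelihoods f(5.7 | ·): 1: 0.0582113; 2: 0.0466383; 3: 0.0640094.
Posterior ∝ prior × likelihood. Numerator for 2: 0.1·0.0466383 = 0.00466383.
Normalizing constant: 0.7·0.0582113 + 0.1·0.0466383 + 0.2·0.0640094 = 0.0582136.
P(2 | observation) = 0.00466383 / 0.0582136 = 0.0801158.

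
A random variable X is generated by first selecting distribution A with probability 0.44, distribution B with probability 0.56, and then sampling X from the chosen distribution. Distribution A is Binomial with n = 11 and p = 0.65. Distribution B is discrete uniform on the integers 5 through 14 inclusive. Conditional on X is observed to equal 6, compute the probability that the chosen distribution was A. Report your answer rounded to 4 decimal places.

0.5898

Likelihoods P(X=6 | ·): A: 0.183005; B: 0.1.
Posterior ∝ prior × likelihood. Numerator for A: 0.44·0.183005 = 0.0805221.
Normalizing constant: 0.44·0.183005 + 0.56·0.1 = 0.136522.
P(A | observation) = 0.0805221 / 0.136522 = 0.58981.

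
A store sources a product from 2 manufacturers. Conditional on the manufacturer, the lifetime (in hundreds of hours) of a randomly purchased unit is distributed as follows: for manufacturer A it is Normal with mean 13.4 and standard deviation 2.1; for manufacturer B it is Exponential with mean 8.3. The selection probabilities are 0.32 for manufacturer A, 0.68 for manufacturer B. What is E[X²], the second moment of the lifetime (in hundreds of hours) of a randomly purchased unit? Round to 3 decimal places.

For each component E[X²] = Var + (mean)², giving A: 183.97; B: 137.78.
Overall E[X²] = 0.32·183.97 + 0.68·137.78 = 152.561.

152.561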